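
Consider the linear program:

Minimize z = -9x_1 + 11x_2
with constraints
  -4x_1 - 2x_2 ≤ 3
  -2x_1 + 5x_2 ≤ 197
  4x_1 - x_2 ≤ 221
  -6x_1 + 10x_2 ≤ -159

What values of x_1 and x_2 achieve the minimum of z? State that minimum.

At the optimal vertex, -4x_1 - 2x_2 = 3 and 4x_1 - x_2 = 221.
Solving simultaneously gives x_1 = 439/12, x_2 = -224/3.

x_1 = 439/12, x_2 = -224/3, minimum z = -13807/12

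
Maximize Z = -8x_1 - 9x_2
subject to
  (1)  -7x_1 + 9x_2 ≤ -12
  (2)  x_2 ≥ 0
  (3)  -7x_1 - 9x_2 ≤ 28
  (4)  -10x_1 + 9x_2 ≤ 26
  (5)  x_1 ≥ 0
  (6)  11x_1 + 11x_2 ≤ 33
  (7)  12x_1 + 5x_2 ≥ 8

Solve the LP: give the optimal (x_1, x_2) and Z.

x_1 = 12/7, x_2 = 0, maximum Z = -96/7

Feasible corners and Z = -8x_1 - 9x_2:
  (12/7, 0) → Z = -96/7
  (39/16, 9/16) → Z = -393/16
  (3, 0) → Z = -24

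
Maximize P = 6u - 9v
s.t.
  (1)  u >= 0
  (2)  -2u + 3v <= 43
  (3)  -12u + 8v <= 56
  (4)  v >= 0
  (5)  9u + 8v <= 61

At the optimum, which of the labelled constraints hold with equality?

(4) and (5)

Extreme points and P = 6u - 9v:
  (0, 7) → P = -63
  (0, 0) → P = 0
  (5/21, 103/14) → P = -907/14
  (61/9, 0) → P = 122/3

The maximum is at (61/9, 0). Substituting into each constraint, equality holds for (4) and (5); the remaining constraints have slack.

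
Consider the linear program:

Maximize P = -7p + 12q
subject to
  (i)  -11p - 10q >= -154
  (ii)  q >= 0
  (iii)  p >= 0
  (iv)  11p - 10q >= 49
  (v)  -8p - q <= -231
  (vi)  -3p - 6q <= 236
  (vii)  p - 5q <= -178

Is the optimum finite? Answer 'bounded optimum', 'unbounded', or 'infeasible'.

The boundaries 11p - 10q = 49 and p - 5q = -178 meet at (45, 223/5), but that point violates -11p - 10q ≥ -154. Every candidate vertex is excluded by some other constraint, so the feasible region is empty.

infeasible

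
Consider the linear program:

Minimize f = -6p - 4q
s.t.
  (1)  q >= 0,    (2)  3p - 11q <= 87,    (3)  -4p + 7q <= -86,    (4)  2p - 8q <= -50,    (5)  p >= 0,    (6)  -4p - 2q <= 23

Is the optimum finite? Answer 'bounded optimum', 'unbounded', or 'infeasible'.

unbounded

From the feasible point (623, 162), moving in the direction (7, 4) keeps every constraint satisfied while f decreases without bound.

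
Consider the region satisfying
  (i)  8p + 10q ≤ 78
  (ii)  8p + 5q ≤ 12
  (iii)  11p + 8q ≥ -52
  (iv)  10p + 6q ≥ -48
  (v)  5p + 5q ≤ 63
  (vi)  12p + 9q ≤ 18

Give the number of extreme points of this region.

5

Pairwise boundary intersections that survive every other constraint:
  (-237/13, 291/13)
  (-87/8, 33/2)
  (356/9, -548/9)
  (3/2, 0)
  (-36/7, 4/7)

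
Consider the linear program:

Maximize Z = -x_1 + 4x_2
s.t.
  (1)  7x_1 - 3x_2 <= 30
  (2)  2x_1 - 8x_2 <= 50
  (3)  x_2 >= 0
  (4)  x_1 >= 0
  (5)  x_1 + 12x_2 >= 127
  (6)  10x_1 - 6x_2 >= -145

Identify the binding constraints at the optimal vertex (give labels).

(1) and (6)

Feasible corners and Z = -x_1 + 4x_2:
  (247/29, 859/87) → Z = 2695/87
  (205/4, 1315/12) → Z = 4645/12
  (0, 127/12) → Z = 127/3
  (0, 145/6) → Z = 290/3

The maximum is at (205/4, 1315/12). Substituting into each constraint, equality holds for (1) and (6); the remaining constraints have slack.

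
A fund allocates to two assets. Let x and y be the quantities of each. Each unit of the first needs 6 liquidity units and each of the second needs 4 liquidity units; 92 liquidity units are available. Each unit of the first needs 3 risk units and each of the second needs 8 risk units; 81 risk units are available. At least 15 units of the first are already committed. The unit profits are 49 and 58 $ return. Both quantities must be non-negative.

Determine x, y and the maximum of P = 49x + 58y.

Feasible corners and P = 49x + 58y:
  (46/3, 0) → P = 2254/3
  (15, 0) → P = 735
  (15, 1/2) → P = 764

The optimum lies where 6x + 4y = 92 and x = 15.
Solving simultaneously gives x = 15, y = 1/2.

x = 15, y = 1/2, maximum P = 764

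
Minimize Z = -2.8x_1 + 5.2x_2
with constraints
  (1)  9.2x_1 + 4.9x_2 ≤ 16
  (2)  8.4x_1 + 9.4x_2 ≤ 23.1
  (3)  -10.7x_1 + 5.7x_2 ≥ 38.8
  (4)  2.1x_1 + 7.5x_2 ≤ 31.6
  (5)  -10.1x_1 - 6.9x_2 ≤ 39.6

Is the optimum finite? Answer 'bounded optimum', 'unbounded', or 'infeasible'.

Vertices and Z = -2.8x_1 + 5.2x_2:
  (-23305/14846, 57309/14846) → Z = 908152/37115
  (-12379/4326, 1033/206) → Z = 52666/1545
  (-4112/1095, -796/3285) → Z = 152008/16425
  (-8584/1021, 20116/3063) → Z = 883544/15315
The feasible region has finitely many vertices and no improving ray; the minimum is 152008/16425 at (-4112/1095, -796/3285).

bounded optimum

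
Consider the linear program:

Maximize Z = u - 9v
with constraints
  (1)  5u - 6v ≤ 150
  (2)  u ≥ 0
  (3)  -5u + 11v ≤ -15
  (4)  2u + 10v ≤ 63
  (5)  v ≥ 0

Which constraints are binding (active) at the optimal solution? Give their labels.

(1) and (5)

Corner points and Z = u - 9v:
  (939/31, 15/62) → Z = 1743/62
  (30, 0) → Z = 30
  (281/24, 95/24) → Z = -287/12
  (3, 0) → Z = 3

The maximum is at (30, 0). Substituting into each constraint, equality holds for (1) and (5); the remaining constraints have slack.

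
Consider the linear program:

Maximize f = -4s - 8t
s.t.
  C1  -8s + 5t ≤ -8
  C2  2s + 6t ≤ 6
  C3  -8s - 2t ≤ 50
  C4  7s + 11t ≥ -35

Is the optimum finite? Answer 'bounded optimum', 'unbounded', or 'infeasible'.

unbounded

From the feasible point (39/29, 16/29), moving in the direction (11, -7) keeps every constraint satisfied while f increases without bound.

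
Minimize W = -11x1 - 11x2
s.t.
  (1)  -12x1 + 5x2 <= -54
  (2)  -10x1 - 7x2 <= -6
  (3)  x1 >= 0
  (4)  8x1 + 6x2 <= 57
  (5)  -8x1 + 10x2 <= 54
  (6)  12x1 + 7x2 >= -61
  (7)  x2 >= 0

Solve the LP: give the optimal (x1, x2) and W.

Feasible corners and W = -11x1 - 11x2:
  (87/16, 9/4) → W = -1353/16
  (9/2, 0) → W = -99/2
  (57/8, 0) → W = -627/8

The binding constraints are -12x1 + 5x2 = -54 and 8x1 + 6x2 = 57.
Solving simultaneously gives x1 = 87/16, x2 = 9/4.

x1 = 87/16, x2 = 9/4, minimum W = -1353/16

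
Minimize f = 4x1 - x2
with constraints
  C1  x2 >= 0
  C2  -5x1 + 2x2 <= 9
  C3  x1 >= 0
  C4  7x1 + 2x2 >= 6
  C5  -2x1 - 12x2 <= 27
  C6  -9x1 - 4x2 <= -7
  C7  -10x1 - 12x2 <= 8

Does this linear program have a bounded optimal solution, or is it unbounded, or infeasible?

Feasible corners and f = 4x1 - x2:
  (6/7, 0) → f = 24/7
  (0, 9/2) → f = -9/2
  (0, 3) → f = -3
The feasible region has finitely many vertices and no improving ray; the minimum is -9/2 at (0, 9/2).

bounded optimum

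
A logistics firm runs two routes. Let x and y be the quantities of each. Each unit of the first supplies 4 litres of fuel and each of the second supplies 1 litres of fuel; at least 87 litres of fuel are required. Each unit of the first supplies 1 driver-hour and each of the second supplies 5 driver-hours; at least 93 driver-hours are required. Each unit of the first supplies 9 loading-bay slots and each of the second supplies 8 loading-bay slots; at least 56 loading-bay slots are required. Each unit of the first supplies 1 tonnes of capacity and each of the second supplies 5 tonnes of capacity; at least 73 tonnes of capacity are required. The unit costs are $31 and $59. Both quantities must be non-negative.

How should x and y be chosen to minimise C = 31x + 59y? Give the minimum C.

x = 18, y = 15, minimum C = 1443

Feasible corners and C = 31x + 59y:
  (0, 87) → C = 5133
  (93, 0) → C = 2883
  (18, 15) → C = 1443
The feasible region is unbounded (it extends along (0, 1), (1, 0)), but C strictly increases along every unbounded feasible direction, so there is no improving ray and the minimum is attained at a vertex.

The optimum lies where 4x + y = 87 and x + 5y = 93.
Solving simultaneously gives x = 18, y = 15.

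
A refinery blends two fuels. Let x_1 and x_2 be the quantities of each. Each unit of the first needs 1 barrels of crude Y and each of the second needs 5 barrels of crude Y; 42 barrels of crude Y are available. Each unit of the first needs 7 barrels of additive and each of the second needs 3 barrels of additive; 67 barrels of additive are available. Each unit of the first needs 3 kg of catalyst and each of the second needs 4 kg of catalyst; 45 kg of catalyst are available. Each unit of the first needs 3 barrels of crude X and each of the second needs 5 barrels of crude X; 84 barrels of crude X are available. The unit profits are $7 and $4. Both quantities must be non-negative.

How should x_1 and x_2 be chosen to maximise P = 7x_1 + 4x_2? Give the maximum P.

x_1 = 7, x_2 = 6, maximum P = 73

The binding constraints are 7x_1 + 3x_2 = 67 and 3x_1 + 4x_2 = 45.
Solving simultaneously gives x_1 = 7, x_2 = 6.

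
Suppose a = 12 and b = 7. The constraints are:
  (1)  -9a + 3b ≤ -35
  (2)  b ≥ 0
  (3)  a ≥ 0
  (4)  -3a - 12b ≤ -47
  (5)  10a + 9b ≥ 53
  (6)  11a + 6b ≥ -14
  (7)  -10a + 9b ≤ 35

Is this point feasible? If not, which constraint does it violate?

feasible

(1): -87 ≤ -35 ✓
(2): 7 ≥ 0 ✓
(3): 12 ≥ 0 ✓
(4): -120 ≤ -47 ✓
(5): 183 ≥ 53 ✓
(6): 174 ≥ -14 ✓
(7): -57 ≤ 35 ✓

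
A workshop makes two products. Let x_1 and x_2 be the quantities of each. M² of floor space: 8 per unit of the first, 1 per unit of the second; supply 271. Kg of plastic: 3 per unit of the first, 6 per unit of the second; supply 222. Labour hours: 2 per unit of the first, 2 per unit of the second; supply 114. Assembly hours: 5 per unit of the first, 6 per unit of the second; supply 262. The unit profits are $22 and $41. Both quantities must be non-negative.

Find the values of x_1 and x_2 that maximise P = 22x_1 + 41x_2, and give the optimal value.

At the optimal vertex, 3x_1 + 6x_2 = 222 and 5x_1 + 6x_2 = 262.
Solving simultaneously gives x_1 = 20, x_2 = 27.

x_1 = 20, x_2 = 27, maximum P = 1547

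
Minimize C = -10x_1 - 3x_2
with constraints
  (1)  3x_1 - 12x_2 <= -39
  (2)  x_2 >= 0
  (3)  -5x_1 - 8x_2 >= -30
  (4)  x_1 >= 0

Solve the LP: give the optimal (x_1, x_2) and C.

Extreme points and C = -10x_1 - 3x_2:
  (4/7, 95/28) → C = -445/28
  (0, 13/4) → C = -39/4
  (0, 15/4) → C = -45/4

At the optimal vertex, 3x_1 - 12x_2 = -39 and -5x_1 - 8x_2 = -30.
Solving simultaneously gives x_1 = 4/7, x_2 = 95/28.

x_1 = 4/7, x_2 = 95/28, minimum C = -445/28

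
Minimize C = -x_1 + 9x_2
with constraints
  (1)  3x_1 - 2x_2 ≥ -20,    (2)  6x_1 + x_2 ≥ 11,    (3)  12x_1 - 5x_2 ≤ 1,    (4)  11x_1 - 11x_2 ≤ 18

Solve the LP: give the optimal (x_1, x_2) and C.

Feasible corners and C = -x_1 + 9x_2:
  (2/15, 51/5) → C = 275/3
  (34/3, 27) → C = 695/3
  (4/3, 3) → C = 77/3

x_1 = 4/3, x_2 = 3, minimum C = 77/3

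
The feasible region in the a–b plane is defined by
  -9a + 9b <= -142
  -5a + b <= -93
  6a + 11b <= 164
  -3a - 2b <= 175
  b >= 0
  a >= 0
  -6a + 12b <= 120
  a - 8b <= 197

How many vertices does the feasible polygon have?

Intersecting each pair of boundary lines and keeping only the points that satisfy every inequality leaves:
  (695/36, 127/36)
  (3038/153, 208/51)
  (93/5, 0)
  (82/3, 0)

4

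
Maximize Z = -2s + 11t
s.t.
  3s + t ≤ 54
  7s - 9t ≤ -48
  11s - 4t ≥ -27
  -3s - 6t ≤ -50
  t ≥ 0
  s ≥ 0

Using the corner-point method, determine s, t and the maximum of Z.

s = 189/23, t = 675/23, maximum Z = 7047/23

Extreme points and Z = -2s + 11t:
  (219/17, 261/17) → Z = 2433/17
  (189/23, 675/23) → Z = 7047/23
  (54/23, 494/69) → Z = 5110/69
  (19/39, 631/78) → Z = 6865/78

At the optimal vertex, 3s + t = 54 and 11s - 4t = -27.
Solving simultaneously gives s = 189/23, t = 675/23.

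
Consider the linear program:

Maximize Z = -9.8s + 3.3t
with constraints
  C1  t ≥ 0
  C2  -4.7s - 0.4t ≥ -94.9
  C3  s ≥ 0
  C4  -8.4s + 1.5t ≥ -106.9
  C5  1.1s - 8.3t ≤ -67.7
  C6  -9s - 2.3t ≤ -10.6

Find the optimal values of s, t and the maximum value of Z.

Vertices and Z = -9.8s + 3.3t:
  (0, 949/4) → Z = 31317/40
  (18511/1041, 29473/1041) → Z = -841469/10410
  (0, 677/83) → Z = 22341/830
  (98882/6807, 68627/6807) → Z = -1485149/13614

The binding constraints are -4.7s - 0.4t = -94.9 and s = 0.
Solving simultaneously gives s = 0, t = 949/4.

s = 0, t = 237.25, maximum Z = 782.925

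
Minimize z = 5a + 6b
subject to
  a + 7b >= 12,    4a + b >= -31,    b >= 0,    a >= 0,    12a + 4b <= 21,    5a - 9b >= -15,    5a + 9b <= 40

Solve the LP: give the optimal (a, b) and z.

a = 3/44, b = 75/44, minimum z = 465/44

Vertices and z = 5a + 6b:
  (99/80, 123/80) → z = 1233/80
  (3/44, 75/44) → z = 465/44
  (129/128, 285/128) → z = 2355/128

The optimum lies where a + 7b = 12 and 5a - 9b = -15.
Solving simultaneously gives a = 3/44, b = 75/44.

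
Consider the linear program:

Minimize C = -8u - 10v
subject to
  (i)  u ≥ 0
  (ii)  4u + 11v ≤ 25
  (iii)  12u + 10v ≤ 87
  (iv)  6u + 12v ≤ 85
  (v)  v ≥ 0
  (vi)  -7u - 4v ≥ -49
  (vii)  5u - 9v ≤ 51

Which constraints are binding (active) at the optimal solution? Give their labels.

(ii) and (v)

Extreme points and C = -8u - 10v:
  (0, 25/11) → C = -250/11
  (0, 0) → C = 0
  (25/4, 0) → C = -50

The minimum is at (25/4, 0). Substituting into each constraint, equality holds for (ii) and (v); the remaining constraints have slack.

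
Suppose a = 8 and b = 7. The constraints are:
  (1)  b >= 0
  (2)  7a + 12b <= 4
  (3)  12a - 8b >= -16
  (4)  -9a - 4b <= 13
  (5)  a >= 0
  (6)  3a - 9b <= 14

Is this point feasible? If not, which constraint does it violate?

not feasible — violates (2)

Constraint (2): 7a + 12b = 140, which is not ≤ 4. All other constraints are satisfied.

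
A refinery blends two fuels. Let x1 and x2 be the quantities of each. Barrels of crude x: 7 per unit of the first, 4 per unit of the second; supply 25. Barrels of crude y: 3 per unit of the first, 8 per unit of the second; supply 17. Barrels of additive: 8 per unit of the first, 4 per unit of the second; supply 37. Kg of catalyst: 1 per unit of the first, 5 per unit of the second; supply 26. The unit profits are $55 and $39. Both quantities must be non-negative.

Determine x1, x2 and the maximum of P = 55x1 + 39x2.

x1 = 3, x2 = 1, maximum P = 204

Corner points and P = 55x1 + 39x2:
  (0, 0) → P = 0
  (0, 17/8) → P = 663/8
  (25/7, 0) → P = 1375/7
  (3, 1) → P = 204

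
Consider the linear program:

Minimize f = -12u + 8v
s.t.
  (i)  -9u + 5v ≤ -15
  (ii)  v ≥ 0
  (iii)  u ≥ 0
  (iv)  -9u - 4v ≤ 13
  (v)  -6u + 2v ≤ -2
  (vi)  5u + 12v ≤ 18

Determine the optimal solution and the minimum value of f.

Extreme points and f = -12u + 8v:
  (5/3, 0) → f = -20
  (270/133, 87/133) → f = -2544/133
  (18/5, 0) → f = -216/5

The binding constraints are v = 0 and 5u + 12v = 18.
Solving simultaneously gives u = 18/5, v = 0.

u = 18/5, v = 0, minimum f = -216/5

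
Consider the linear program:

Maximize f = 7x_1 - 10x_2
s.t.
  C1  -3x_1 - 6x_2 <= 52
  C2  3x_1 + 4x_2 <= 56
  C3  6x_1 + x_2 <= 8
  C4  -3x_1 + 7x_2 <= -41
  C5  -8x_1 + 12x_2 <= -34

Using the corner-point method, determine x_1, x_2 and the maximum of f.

x_1 = 100/33, x_2 = -112/11, maximum f = 4060/33

Vertices and f = 7x_1 - 10x_2:
  (100/33, -112/11) → f = 4060/33
  (-118/39, -93/13) → f = 1964/39
  (97/45, -74/15) → f = 2899/45

The optimum lies where -3x_1 - 6x_2 = 52 and 6x_1 + x_2 = 8.
Solving simultaneously gives x_1 = 100/33, x_2 = -112/11.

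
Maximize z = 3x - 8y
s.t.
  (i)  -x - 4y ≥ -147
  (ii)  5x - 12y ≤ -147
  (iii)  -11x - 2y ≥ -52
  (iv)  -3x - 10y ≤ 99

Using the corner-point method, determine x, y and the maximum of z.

At the optimal vertex, 5x - 12y = -147 and -3x - 10y = 99.
Solving simultaneously gives x = -1329/43, y = -27/43.

x = -1329/43, y = -27/43, maximum z = -3771/43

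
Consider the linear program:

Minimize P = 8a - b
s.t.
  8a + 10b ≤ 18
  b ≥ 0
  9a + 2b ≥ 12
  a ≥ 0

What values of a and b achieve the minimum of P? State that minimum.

Vertices and P = 8a - b:
  (9/4, 0) → P = 18
  (42/37, 33/37) → P = 303/37
  (4/3, 0) → P = 32/3

The optimum lies where 8a + 10b = 18 and 9a + 2b = 12.
Solving simultaneously gives a = 42/37, b = 33/37.

a = 42/37, b = 33/37, minimum P = 303/37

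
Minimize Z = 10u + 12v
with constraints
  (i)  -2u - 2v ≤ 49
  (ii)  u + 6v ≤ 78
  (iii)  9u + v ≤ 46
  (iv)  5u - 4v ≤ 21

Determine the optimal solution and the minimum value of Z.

Corner points and Z = 10u + 12v:
  (-45, 41/2) → Z = -204
  (-77/9, -287/18) → Z = -2492/9
  (198/53, 656/53) → Z = 9852/53
  (5, 1) → Z = 62

u = -77/9, v = -287/18, minimum Z = -2492/9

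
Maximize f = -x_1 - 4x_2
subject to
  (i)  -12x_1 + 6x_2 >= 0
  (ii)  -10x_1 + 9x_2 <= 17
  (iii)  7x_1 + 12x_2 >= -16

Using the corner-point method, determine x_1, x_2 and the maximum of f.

x_1 = -16/31, x_2 = -32/31, maximum f = 144/31

Corner points and f = -x_1 - 4x_2:
  (17/8, 17/4) → f = -153/8
  (-16/31, -32/31) → f = 144/31
  (-116/61, -41/183) → f = 512/183

At the optimal vertex, -12x_1 + 6x_2 = 0 and 7x_1 + 12x_2 = -16.
Solving simultaneously gives x_1 = -16/31, x_2 = -32/31.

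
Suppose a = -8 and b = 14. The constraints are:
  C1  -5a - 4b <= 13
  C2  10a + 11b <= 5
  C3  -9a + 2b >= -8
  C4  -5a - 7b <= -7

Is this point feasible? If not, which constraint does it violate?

Constraint C2: 10a + 11b = 74, which is not ≤ 5. All other constraints are satisfied.

not feasible — violates C2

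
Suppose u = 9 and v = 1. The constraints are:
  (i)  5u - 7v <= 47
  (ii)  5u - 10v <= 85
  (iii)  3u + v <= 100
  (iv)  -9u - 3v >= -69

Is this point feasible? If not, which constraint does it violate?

Constraint (iv): -9u - 3v = -84, which is not ≥ -69. All other constraints are satisfied.

not feasible — violates (iv)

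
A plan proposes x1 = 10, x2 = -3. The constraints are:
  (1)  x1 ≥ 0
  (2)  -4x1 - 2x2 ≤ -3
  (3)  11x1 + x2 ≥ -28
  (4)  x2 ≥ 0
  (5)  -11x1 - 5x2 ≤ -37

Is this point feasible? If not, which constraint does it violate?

Constraint (4): x2 = -3, which is not ≥ 0. All other constraints are satisfied.

not feasible — violates (4)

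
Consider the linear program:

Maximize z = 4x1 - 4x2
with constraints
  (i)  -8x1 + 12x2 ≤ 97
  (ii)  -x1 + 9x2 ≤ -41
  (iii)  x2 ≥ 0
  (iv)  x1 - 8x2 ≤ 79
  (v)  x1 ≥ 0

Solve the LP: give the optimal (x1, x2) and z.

x1 = 383, x2 = 38, maximum z = 1380

Feasible corners and z = 4x1 - 4x2:
  (41, 0) → z = 164
  (383, 38) → z = 1380
  (79, 0) → z = 316

The optimum lies where -x1 + 9x2 = -41 and x1 - 8x2 = 79.
Solving simultaneously gives x1 = 383, x2 = 38.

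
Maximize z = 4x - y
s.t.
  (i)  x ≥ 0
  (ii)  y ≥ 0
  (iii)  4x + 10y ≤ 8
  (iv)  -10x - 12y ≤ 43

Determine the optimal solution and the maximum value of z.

Extreme points and z = 4x - y:
  (0, 0) → z = 0
  (0, 4/5) → z = -4/5
  (2, 0) → z = 8

At the optimal vertex, y = 0 and 4x + 10y = 8.
Solving simultaneously gives x = 2, y = 0.

x = 2, y = 0, maximum z = 8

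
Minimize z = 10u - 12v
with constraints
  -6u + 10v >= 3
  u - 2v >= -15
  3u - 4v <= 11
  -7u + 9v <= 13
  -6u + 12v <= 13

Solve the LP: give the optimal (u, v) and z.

Feasible corners and z = 10u - 12v:
  (-103/16, -57/16) → z = -173/8
  (47/6, 5) → z = 55/3
  (-13/10, 13/30) → z = -91/5

The optimum lies where -6u + 10v = 3 and -7u + 9v = 13.
Solving simultaneously gives u = -103/16, v = -57/16.

u = -103/16, v = -57/16, minimum z = -173/8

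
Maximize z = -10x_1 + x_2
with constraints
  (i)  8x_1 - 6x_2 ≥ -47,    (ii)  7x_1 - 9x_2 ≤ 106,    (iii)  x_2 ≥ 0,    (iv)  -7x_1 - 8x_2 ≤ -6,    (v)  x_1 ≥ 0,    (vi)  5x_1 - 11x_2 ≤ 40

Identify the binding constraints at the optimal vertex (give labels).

(i) and (v)

Vertices and z = -10x_1 + x_2:
  (0, 47/6) → z = 47/6
  (403/16, 125/16) → z = -3905/16
  (6/7, 0) → z = -60/7
  (8, 0) → z = -80
  (0, 3/4) → z = 3/4
The feasible region is unbounded (it extends along (3, 4), (9, 7)), but z strictly decreases along every unbounded feasible direction, so there is no improving ray and the maximum is attained at a vertex.

The maximum is at (0, 47/6). Substituting into each constraint, equality holds for (i) and (v); the remaining constraints have slack.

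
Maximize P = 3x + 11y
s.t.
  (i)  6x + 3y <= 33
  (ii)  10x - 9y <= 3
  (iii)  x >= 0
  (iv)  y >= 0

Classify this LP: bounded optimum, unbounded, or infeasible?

Vertices and P = 3x + 11y:
  (51/14, 26/7) → P = 725/14
  (0, 11) → P = 121
  (3/10, 0) → P = 9/10
  (0, 0) → P = 0
The feasible region has finitely many vertices and no improving ray; the maximum is 121 at (0, 11).

bounded optimum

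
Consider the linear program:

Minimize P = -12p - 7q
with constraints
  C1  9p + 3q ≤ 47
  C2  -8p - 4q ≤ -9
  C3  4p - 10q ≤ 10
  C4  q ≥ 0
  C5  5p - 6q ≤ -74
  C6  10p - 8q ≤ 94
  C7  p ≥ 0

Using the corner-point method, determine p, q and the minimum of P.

The binding constraints are 9p + 3q = 47 and p = 0.
Solving simultaneously gives p = 0, q = 47/3.

p = 0, q = 47/3, minimum P = -329/3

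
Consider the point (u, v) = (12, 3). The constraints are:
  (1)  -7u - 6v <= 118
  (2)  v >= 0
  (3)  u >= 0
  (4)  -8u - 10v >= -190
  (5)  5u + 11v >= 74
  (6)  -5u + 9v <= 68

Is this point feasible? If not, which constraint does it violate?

(1): -102 ≤ 118 ✓
(2): 3 ≥ 0 ✓
(3): 12 ≥ 0 ✓
(4): -126 ≥ -190 ✓
(5): 93 ≥ 74 ✓
(6): -33 ≤ 68 ✓

feasible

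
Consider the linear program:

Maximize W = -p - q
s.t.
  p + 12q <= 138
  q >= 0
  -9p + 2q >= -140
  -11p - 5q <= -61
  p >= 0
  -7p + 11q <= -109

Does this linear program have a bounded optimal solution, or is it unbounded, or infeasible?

infeasible

The boundaries p + 12q = 138 and q = 0 meet at (138, 0), but that point violates -9p + 2q ≥ -140. Every candidate vertex is excluded by some other constraint, so the feasible region is empty.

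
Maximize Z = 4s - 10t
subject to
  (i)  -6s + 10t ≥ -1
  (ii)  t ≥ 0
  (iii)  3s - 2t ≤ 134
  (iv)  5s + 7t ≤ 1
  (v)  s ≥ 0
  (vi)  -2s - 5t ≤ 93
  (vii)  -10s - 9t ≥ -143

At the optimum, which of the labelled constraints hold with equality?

Extreme points and Z = 4s - 10t:
  (1/6, 0) → Z = 2/3
  (17/92, 1/92) → Z = 29/46
  (0, 0) → Z = 0
  (0, 1/7) → Z = -10/7

The maximum is at (1/6, 0). Substituting into each constraint, equality holds for (i) and (ii); the remaining constraints have slack.

(i) and (ii)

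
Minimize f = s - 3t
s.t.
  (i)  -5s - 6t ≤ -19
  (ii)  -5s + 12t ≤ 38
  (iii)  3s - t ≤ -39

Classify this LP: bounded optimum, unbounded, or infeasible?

infeasible

The boundaries -5s - 6t = -19 and -5s + 12t = 38 meet at (0, 19/6), but that point violates 3s - t ≤ -39. Every candidate vertex is excluded by some other constraint, so the feasible region is empty.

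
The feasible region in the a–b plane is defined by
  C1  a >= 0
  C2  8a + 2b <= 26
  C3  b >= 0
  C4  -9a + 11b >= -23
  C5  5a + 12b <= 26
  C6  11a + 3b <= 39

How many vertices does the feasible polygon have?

The feasible vertices (each the meet of two boundaries and inside every other half-plane) are:
  (0, 0)
  (0, 13/6)
  (166/53, 25/53)
  (130/43, 39/43)
  (23/9, 0)

5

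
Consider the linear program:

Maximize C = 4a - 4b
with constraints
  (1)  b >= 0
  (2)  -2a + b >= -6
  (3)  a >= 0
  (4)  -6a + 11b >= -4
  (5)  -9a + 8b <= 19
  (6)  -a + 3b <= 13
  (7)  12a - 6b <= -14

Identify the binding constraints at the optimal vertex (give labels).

Extreme points and C = 4a - 4b:
  (0, 19/8) → C = -19/2
  (0, 7/3) → C = -28/3
  (1/21, 17/7) → C = -200/21

The maximum is at (0, 7/3). Substituting into each constraint, equality holds for (3) and (7); the remaining constraints have slack.

(3) and (7)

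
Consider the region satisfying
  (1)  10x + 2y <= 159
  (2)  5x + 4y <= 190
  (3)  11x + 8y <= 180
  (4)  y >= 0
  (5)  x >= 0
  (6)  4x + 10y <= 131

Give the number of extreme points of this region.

Of the 15 pairwise boundary intersections, those satisfying every inequality are:
  (456/29, 51/58)
  (159/10, 0)
  (376/39, 721/78)
  (0, 0)
  (0, 131/10)

5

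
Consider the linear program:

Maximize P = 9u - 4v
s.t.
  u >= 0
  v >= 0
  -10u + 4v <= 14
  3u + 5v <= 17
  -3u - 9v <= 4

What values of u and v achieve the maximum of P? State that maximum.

u = 17/3, v = 0, maximum P = 51

At the optimal vertex, v = 0 and 3u + 5v = 17.
Solving simultaneously gives u = 17/3, v = 0.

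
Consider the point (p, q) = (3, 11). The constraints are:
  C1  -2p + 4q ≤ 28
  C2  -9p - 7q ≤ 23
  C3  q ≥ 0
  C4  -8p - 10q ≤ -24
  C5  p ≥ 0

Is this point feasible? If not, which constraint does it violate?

not feasible — violates C1

Constraint C1: -2p + 4q = 38, which is not ≤ 28. All other constraints are satisfied.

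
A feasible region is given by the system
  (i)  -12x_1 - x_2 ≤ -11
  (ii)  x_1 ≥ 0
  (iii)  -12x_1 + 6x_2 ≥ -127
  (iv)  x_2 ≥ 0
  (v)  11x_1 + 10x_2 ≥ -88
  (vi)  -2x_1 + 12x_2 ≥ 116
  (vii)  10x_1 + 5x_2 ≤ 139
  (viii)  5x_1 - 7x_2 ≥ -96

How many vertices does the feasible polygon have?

5

The feasible vertices (each the meet of two boundaries and inside every other half-plane) are:
  (0, 11)
  (8/73, 707/73)
  (0, 96/7)
  (544/65, 719/65)
  (493/95, 331/19)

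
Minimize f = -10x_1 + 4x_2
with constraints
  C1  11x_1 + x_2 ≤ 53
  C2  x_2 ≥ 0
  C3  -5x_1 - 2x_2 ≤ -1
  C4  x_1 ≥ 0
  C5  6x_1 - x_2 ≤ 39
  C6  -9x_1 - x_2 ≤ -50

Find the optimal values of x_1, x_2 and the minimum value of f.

x_1 = 3/2, x_2 = 73/2, minimum f = 131

Corner points and f = -10x_1 + 4x_2:
  (0, 53) → f = 212
  (3/2, 73/2) → f = 131
  (0, 50) → f = 200

The optimum lies where 11x_1 + x_2 = 53 and -9x_1 - x_2 = -50.
Solving simultaneously gives x_1 = 3/2, x_2 = 73/2.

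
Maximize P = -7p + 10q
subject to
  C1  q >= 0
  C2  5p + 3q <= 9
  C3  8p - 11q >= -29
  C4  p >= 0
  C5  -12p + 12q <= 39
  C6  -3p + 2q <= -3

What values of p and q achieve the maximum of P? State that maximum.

Feasible corners and P = -7p + 10q:
  (9/5, 0) → P = -63/5
  (1, 0) → P = -7
  (27/19, 12/19) → P = -69/19

At the optimal vertex, 5p + 3q = 9 and -3p + 2q = -3.
Solving simultaneously gives p = 27/19, q = 12/19.

p = 27/19, q = 12/19, maximum P = -69/19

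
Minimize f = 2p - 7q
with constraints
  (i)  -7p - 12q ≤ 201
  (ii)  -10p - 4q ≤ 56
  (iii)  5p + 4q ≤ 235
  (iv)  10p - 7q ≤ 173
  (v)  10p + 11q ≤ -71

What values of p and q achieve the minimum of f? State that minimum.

Corner points and f = 2p - 7q:
  (33/23, -809/46) → f = 5795/46
  (669/169, -3221/169) → f = 23885/169
  (-166/35, -15/7) → f = 193/35
  (703/90, -122/9) → f = 4973/45

At the optimal vertex, -10p - 4q = 56 and 10p + 11q = -71.
Solving simultaneously gives p = -166/35, q = -15/7.

p = -166/35, q = -15/7, minimum f = 193/35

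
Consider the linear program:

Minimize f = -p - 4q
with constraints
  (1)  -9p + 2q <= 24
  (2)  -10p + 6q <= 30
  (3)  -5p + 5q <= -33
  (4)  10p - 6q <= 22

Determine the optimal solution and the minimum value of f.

Vertices and f = -p - 4q:
  (-186/35, -417/35) → f = 1854/35
  (-94/17, -219/17) → f = 970/17
  (-22/5, -11) → f = 242/5

At the optimal vertex, -5p + 5q = -33 and 10p - 6q = 22.
Solving simultaneously gives p = -22/5, q = -11.

p = -22/5, q = -11, minimum f = 242/5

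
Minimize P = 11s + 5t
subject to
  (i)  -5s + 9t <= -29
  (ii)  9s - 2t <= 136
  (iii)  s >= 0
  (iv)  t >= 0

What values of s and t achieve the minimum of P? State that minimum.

Feasible corners and P = 11s + 5t:
  (1166/71, 419/71) → P = 14921/71
  (29/5, 0) → P = 319/5
  (136/9, 0) → P = 1496/9

At the optimal vertex, -5s + 9t = -29 and t = 0.
Solving simultaneously gives s = 29/5, t = 0.

s = 29/5, t = 0, minimum P = 319/5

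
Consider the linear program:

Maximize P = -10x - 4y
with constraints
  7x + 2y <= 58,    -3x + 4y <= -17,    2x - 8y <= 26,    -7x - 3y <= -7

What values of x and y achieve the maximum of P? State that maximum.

x = 79/37, y = -98/37, maximum P = -398/37

Corner points and P = -10x - 4y:
  (133/17, 55/34) → P = -1440/17
  (43/5, -11/10) → P = -408/5
  (79/37, -98/37) → P = -398/37
  (67/31, -84/31) → P = -334/31

The binding constraints are -3x + 4y = -17 and -7x - 3y = -7.
Solving simultaneously gives x = 79/37, y = -98/37.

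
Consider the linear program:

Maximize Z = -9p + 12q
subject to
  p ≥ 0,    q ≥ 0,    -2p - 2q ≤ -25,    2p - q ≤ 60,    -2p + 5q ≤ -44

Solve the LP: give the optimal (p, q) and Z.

p = 22, q = 0, maximum Z = -198

Feasible corners and Z = -9p + 12q:
  (30, 0) → Z = -270
  (22, 0) → Z = -198
  (32, 4) → Z = -240

The binding constraints are q = 0 and -2p + 5q = -44.
Solving simultaneously gives p = 22, q = 0.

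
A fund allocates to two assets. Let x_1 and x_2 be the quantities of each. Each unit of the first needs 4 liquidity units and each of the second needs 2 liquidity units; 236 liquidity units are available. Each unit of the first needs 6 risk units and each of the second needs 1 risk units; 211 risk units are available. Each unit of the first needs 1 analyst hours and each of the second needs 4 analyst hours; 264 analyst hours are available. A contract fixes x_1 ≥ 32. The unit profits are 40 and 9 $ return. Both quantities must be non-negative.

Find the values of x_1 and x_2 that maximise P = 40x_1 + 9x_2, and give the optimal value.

x_1 = 32, x_2 = 19, maximum P = 1451

Corner points and P = 40x_1 + 9x_2:
  (211/6, 0) → P = 4220/3
  (32, 0) → P = 1280
  (32, 19) → P = 1451

The binding constraints are 6x_1 + x_2 = 211 and x_1 = 32.
Solving simultaneously gives x_1 = 32, x_2 = 19.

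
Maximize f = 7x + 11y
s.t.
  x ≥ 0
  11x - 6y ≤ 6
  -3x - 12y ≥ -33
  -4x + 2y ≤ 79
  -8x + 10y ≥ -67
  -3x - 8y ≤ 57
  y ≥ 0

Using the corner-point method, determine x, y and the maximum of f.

x = 9/5, y = 23/10, maximum f = 379/10

The optimum lies where 11x - 6y = 6 and -3x - 12y = -33.
Solving simultaneously gives x = 9/5, y = 23/10.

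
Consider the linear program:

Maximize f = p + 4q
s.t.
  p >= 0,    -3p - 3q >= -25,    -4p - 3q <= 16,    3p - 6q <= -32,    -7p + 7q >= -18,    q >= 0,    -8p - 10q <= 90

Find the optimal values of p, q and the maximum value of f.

p = 0, q = 25/3, maximum f = 100/3

Vertices and f = p + 4q:
  (0, 25/3) → f = 100/3
  (0, 16/3) → f = 64/3
  (2, 19/3) → f = 82/3

At the optimal vertex, p = 0 and -3p - 3q = -25.
Solving simultaneously gives p = 0, q = 25/3.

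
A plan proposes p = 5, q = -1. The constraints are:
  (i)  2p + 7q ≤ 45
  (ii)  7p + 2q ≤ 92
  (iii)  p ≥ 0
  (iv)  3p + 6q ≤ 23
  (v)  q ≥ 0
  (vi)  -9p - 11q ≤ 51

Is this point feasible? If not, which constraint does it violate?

Constraint (v): q = -1, which is not ≥ 0. All other constraints are satisfied.

not feasible — violates (v)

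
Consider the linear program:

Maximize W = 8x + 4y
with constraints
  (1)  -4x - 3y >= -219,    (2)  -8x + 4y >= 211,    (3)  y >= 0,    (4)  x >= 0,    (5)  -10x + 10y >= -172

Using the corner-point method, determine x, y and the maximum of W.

x = 243/40, y = 649/10, maximum W = 1541/5

Vertices and W = 8x + 4y:
  (243/40, 649/10) → W = 1541/5
  (0, 73) → W = 292
  (0, 211/4) → W = 211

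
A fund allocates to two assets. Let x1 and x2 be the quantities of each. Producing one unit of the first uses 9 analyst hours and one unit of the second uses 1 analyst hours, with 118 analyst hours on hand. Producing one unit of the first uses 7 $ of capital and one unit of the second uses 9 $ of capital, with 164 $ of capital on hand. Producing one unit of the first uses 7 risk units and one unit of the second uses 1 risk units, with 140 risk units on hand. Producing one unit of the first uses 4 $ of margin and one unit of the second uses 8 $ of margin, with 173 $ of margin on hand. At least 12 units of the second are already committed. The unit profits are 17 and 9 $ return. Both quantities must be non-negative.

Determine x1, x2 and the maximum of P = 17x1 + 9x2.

Corner points and P = 17x1 + 9x2:
  (0, 164/9) → P = 164
  (0, 12) → P = 108
  (8, 12) → P = 244

The optimum lies where 7x1 + 9x2 = 164 and x2 = 12.
Solving simultaneously gives x1 = 8, x2 = 12.

x1 = 8, x2 = 12, maximum P = 244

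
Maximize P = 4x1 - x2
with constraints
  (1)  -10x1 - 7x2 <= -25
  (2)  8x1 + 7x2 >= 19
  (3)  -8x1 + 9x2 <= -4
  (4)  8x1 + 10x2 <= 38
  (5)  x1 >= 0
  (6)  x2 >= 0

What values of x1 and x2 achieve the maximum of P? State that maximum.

Extreme points and P = 4x1 - x2:
  (253/146, 80/73) → P = 426/73
  (5/2, 0) → P = 10
  (191/76, 34/19) → P = 157/19
  (19/4, 0) → P = 19

x1 = 19/4, x2 = 0, maximum P = 19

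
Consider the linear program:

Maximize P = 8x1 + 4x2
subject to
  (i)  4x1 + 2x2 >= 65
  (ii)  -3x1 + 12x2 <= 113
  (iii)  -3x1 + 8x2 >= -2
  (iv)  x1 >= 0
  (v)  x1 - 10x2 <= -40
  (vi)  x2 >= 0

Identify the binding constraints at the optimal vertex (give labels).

Extreme points and P = 8x1 + 4x2:
  (277/27, 647/54) → P = 130
  (95/7, 75/14) → P = 130
  (232/3, 115/4) → P = 2201/3
  (170/11, 61/11) → P = 1604/11

The maximum is at (232/3, 115/4). Substituting into each constraint, equality holds for (ii) and (iii); the remaining constraints have slack.

(ii) and (iii)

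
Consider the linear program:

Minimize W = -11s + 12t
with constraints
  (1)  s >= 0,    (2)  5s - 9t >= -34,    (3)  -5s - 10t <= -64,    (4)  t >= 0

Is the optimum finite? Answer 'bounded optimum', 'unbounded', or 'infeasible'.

From the feasible point (236/95, 98/19), moving in the direction (9, 5) keeps every constraint satisfied while W decreases without bound.

unbounded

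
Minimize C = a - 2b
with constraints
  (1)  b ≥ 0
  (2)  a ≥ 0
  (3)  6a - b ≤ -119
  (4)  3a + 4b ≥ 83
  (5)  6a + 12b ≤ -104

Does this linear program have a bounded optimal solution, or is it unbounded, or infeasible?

The boundaries a = 0 and 6a - b = -119 meet at (0, 119), but that point violates 6a + 12b ≤ -104. Every candidate vertex is excluded by some other constraint, so the feasible region is empty.

infeasible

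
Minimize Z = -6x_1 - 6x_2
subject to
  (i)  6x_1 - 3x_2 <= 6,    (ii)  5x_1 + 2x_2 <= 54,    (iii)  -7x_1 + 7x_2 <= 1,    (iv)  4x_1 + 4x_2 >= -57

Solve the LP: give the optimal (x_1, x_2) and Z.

x_1 = 15/7, x_2 = 16/7, minimum Z = -186/7

Vertices and Z = -6x_1 - 6x_2:
  (15/7, 16/7) → Z = -186/7
  (-49/12, -61/6) → Z = 171/2
  (-403/56, -395/56) → Z = 171/2

The binding constraints are 6x_1 - 3x_2 = 6 and -7x_1 + 7x_2 = 1.
Solving simultaneously gives x_1 = 15/7, x_2 = 16/7.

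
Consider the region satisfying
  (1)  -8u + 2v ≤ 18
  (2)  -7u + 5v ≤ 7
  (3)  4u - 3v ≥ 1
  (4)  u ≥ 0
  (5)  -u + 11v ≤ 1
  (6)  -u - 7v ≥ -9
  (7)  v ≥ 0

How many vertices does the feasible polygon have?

4

Pairwise boundary intersections that survive every other constraint:
  (14/41, 5/41)
  (1/4, 0)
  (46/9, 5/9)
  (9, 0)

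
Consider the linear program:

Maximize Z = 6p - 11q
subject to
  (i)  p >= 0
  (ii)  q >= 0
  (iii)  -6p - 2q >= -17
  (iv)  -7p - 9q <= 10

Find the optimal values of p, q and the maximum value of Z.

p = 17/6, q = 0, maximum Z = 17

Vertices and Z = 6p - 11q:
  (0, 0) → Z = 0
  (0, 17/2) → Z = -187/2
  (17/6, 0) → Z = 17

At the optimal vertex, q = 0 and -6p - 2q = -17.
Solving simultaneously gives p = 17/6, q = 0.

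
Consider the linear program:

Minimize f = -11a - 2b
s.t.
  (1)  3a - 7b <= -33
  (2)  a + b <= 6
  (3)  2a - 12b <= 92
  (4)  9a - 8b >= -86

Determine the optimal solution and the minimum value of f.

Vertices and f = -11a - 2b:
  (9/10, 51/10) → f = -201/10
  (-26/3, 1) → f = 280/3
  (-38/17, 140/17) → f = 138/17

At the optimal vertex, 3a - 7b = -33 and a + b = 6.
Solving simultaneously gives a = 9/10, b = 51/10.

a = 9/10, b = 51/10, minimum f = -201/10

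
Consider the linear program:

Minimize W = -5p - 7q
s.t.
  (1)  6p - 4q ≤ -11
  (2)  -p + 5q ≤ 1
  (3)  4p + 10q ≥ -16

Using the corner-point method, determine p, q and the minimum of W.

Extreme points and W = -5p - 7q:
  (-51/26, -5/26) → W = 145/13
  (-87/38, -13/19) → W = 617/38
  (-3, -2/5) → W = 89/5

The optimum lies where 6p - 4q = -11 and -p + 5q = 1.
Solving simultaneously gives p = -51/26, q = -5/26.

p = -51/26, q = -5/26, minimum W = 145/13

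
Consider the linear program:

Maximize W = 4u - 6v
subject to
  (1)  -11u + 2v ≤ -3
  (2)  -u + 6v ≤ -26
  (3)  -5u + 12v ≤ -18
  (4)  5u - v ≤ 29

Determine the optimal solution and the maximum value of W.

Corner points and W = 4u - 6v:
  (-17/32, -283/64) → W = 781/32
  (-55, -304) → W = 1604
  (148/29, -101/29) → W = 1198/29

u = -55, v = -304, maximum W = 1604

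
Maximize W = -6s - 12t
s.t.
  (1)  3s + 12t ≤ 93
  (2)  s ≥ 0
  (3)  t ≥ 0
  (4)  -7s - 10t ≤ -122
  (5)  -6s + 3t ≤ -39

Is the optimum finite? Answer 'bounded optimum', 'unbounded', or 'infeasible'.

bounded optimum

Vertices and W = -6s - 12t:
  (31, 0) → W = -186
  (89/9, 95/18) → W = -368/3
  (122/7, 0) → W = -732/7
The feasible region has finitely many vertices and no improving ray; the maximum is -732/7 at (122/7, 0).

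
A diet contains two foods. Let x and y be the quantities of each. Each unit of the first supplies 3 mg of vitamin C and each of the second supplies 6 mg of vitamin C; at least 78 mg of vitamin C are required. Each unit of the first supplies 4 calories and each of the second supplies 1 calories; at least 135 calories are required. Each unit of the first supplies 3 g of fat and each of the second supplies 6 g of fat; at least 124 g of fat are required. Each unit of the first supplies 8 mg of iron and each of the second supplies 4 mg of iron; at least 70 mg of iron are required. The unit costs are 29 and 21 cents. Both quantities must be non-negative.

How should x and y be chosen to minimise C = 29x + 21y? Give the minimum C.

Vertices and C = 29x + 21y:
  (0, 135) → C = 2835
  (124/3, 0) → C = 3596/3
  (98/3, 13/3) → C = 3115/3
The feasible region is unbounded (it extends along (0, 1), (1, 0)), but C strictly increases along every unbounded feasible direction, so there is no improving ray and the minimum is attained at a vertex.

x = 98/3, y = 13/3, minimum C = 3115/3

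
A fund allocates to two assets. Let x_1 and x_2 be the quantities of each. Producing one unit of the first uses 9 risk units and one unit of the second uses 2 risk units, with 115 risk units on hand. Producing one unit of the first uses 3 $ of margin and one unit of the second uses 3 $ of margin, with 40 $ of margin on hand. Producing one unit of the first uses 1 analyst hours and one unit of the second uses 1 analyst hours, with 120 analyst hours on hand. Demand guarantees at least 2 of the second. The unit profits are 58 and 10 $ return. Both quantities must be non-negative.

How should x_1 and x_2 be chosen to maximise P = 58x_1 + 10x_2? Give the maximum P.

x_1 = 34/3, x_2 = 2, maximum P = 2032/3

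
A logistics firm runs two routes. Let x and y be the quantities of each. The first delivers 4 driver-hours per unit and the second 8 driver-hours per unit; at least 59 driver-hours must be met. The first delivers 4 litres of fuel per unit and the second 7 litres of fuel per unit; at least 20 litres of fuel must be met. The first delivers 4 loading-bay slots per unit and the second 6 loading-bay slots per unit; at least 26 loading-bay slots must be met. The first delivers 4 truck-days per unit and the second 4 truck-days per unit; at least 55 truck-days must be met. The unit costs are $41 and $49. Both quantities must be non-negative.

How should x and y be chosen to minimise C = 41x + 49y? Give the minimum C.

Feasible corners and C = 41x + 49y:
  (0, 55/4) → C = 2695/4
  (59/4, 0) → C = 2419/4
  (51/4, 1) → C = 2287/4
The feasible region is unbounded (it extends along (0, 1), (1, 0)), but C strictly increases along every unbounded feasible direction, so there is no improving ray and the minimum is attained at a vertex.

x = 51/4, y = 1, minimum C = 2287/4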